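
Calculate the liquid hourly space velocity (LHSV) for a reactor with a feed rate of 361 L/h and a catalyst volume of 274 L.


LHSV = volumetric feed rate / catalyst volume
= 361 L/h / 274 L
= 1.318 h^-1

1.318 h^-1


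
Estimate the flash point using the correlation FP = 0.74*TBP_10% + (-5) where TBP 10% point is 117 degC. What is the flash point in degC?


FP = 0.74 * 117 + (-5) = 81.58

81.58 degC


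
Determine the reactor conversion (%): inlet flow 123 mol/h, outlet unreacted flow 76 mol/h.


X = (F_in - F_out) / F_in * 100
Moles reacted = 123 - 76 = 47
X = 47 / 123 * 100
= 0.3821 * 100
= 38.21 %

38.21 %


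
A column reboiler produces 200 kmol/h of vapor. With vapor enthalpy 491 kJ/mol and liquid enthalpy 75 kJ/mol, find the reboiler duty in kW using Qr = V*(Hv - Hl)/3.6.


Qr = 200 * (491 - 75) / 3.6 = 200 * 416 / 3.6 = 23110

23110 kW


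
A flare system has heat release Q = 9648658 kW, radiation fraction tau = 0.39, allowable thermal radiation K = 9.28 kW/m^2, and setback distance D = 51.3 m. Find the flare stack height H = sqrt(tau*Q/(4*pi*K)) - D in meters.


tau*Q/(4*pi*K) = 0.39 * 9648658 / (4 * pi * 9.28) = 32268.1
sqrt(32268.1) = 179.633
H = 179.633 - 51.3 = 128.3

128.3 m


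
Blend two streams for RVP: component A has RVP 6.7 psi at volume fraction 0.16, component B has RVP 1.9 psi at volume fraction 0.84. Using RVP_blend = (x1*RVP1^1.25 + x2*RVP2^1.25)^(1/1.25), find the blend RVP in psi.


Chevron index: RVP_blend = (sum xi*RVPi^1.25)^(1/1.25)
RVP^1.25 terms: 0.16 * 6.7^1.25 + 0.84 * 1.9^1.25 = 3.59849
RVP_blend = 3.59849^(1/1.25) = 2.785

2.785 psi


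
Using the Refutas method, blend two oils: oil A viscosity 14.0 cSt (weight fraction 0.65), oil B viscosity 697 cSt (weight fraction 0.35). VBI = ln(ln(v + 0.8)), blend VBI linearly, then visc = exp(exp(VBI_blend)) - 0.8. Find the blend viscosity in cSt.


Refutas method: VBN_i = 14.534*ln(ln(visc_i + 0.8)) + 10.975, blended linearly by mass fraction; since VBN is linear in VBI_i = ln(ln(visc_i + 0.8)) and the fractions sum to 1, blend VBI directly: visc = exp(exp(VBI_blend)) - 0.8
VBI_1 = ln(ln(14.0 + 0.8)) = 0.99126
VBI_2 = ln(ln(697 + 0.8)) = 1.87915
VBI_blend = 0.65 * 0.99126 + 0.35 * 1.87915 = 1.30202
visc_blend = exp(exp(1.30202)) - 0.8 = 38.72

38.72 cSt


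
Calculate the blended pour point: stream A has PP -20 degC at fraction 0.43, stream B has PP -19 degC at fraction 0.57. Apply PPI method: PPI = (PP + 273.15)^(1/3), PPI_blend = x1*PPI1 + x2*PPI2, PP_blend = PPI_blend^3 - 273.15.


PPI_1 = (-20 + 273.15)^(1/3) = 6.325953
PPI_2 = (-19 + 273.15)^(1/3) = 6.334272
PPI_blend = 0.43 * 6.325953 + 0.57 * 6.334272 = 6.330695
PP_blend = 6.330695^3 - 273.15 = 253.7197 - 273.15 = -19.43

-19.43 degC


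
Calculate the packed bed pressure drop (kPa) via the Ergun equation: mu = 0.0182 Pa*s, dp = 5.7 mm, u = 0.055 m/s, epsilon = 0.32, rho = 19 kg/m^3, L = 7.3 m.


dp = 5.7 mm = 0.0057 m
Viscous term = 150*0.0182*0.055*(1-0.32)^2 / (0.0057^2*0.32^3) = 65214.4
Inertial term = 1.75*19*0.055^2*(1-0.32) / (0.0057*0.32^3) = 366.186
dP/L = 65214.4 + 366.186 = 65580.6 Pa/m
dP = 65580.6 * 7.3 / 1000 = 478.7 kPa

478.7 kPa


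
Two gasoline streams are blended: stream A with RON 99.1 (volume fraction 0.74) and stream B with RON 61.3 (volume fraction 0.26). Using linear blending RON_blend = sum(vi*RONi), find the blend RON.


Linear blending: RON_blend = sum(vi * RONi)
Contribution 1: 0.74 * 99.1 = 73.334
Contribution 2: 0.26 * 61.3 = 15.938
RON_blend = 73.334 + 15.938 = 89.272

89.272


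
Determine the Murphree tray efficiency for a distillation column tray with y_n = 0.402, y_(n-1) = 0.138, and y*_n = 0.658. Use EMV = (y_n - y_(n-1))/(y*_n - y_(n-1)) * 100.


Murphree vapor efficiency: EMV = (y_n - y_(n-1)) / (y*_n - y_(n-1)) * 100
EMV = (0.402 - 0.138) / (0.658 - 0.138) * 100 = 0.264 / 0.52 * 100 = 50.77

50.77 %


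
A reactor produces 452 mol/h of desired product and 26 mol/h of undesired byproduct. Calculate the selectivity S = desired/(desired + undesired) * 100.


Selectivity = desired / (desired + undesired) * 100
Total products = 452 + 26 = 478 mol/h
S = 452 / 478 * 100
= 0.9456 * 100
= 94.56 %

94.56 %


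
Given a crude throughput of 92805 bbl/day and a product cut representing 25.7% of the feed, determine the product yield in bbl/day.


Crude throughput = 92805 bbl/day
Fraction yield = 25.7%
yield = throughput * fraction / 100
yield = 92805 * 25.7 / 100 = 23850.885

23850.885 bbl/day


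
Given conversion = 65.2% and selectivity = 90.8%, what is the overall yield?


Overall yield = conversion (%) * selectivity (%) / 100
Conversion = 65.2%, Selectivity = 90.8%
Y = 65.2 * 90.8 / 100
= 59.2016 %

59.2016 %


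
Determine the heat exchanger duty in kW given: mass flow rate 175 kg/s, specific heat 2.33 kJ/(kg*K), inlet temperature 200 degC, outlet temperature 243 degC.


Q = m_dot * cp * delta_T
delta_T = 243 - 200 = 43 K
Q = 175 * 2.33 * 43
= 407.75 * 43
= 17533.25 kW

17533.25 kW


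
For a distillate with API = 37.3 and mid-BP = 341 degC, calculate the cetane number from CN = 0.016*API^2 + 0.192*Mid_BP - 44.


CN = 0.016 * 37.3^2 + 0.192 * 341 - 44
CN = 22.26064 + 65.472 - 44 = 43.73264

43.73264


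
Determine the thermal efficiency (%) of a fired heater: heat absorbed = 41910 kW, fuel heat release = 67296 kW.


Furnace efficiency = Q_absorbed / Q_fuel * 100
= 41910 / 67296 * 100 = 62.28

62.28 %


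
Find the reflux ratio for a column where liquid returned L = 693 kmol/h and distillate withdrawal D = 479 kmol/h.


Reflux ratio definition: R = L / D (liquid returned / distillate withdrawn)
L = 693 kmol/h, D = 479 kmol/h
R = 693 / 479 = 1.447

1.447


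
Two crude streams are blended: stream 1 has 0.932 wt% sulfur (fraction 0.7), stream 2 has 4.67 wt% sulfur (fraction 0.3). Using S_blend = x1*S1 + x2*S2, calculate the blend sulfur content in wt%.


Linear sulfur blending: S_blend = x1*S1 + x2*S2
Contribution 1: 0.7 * 0.932 = 0.6524 wt%
Contribution 2: 0.3 * 4.67 = 1.401 wt%
S_blend = 0.6524 + 1.401 = 2.0534

2.0534 wt%


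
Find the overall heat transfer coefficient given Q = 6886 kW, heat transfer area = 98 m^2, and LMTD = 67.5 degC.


From Q = U*A*LMTD, U = Q / (A * LMTD)
U = 6886 / (98 * 67.5) = 6886 / 6615 = 1.041

1.041 kW/(m^2*K)


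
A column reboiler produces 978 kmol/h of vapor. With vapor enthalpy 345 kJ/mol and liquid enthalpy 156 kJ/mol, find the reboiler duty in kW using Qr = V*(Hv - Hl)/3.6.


Qr = 978 * (345 - 156) / 3.6 = 978 * 189 / 3.6 = 51340

51340 kW


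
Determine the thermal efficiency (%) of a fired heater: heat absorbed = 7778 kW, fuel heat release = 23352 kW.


Furnace efficiency = Q_absorbed / Q_fuel * 100
= 7778 / 23352 * 100 = 33.31

33.31 %


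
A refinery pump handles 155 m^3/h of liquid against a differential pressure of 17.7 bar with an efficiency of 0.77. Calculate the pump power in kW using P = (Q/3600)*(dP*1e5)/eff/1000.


Q = 155 / 3600 = 0.0430556 m^3/s
P = 0.0430556 * (17.7 * 1e5) / 0.77 / 1000 = 98.97

98.97 kW


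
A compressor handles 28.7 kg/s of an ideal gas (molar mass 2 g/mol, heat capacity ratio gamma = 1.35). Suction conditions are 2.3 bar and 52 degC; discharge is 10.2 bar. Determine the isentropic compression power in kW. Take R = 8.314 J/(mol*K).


Isentropic work: W = m*(gamma/(gamma-1))*(R*T1/MW)*((P2/P1)^((gamma-1)/gamma) - 1)
T1 = 52 + 273.15 = 325.15 K
Pressure ratio = 10.2 / 2.3 = 4.43478
Exponent = (1.35 - 1)/1.35 = 0.259259
(P2/P1)^exp - 1 = 4.43478^0.259259 - 1 = 0.471321
W = 28.7 * 1.35 / 0.35 * 8.314 * 325.15 / 2 * 0.471321 = 70520

70520 kW


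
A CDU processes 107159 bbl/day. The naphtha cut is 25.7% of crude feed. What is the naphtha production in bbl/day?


Crude throughput = 107159 bbl/day
Fraction yield = 25.7%
yield = throughput * fraction / 100
yield = 107159 * 25.7 / 100 = 27539.863

27539.863 bbl/day


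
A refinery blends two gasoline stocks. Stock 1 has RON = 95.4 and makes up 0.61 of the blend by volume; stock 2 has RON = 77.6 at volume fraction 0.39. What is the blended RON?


Linear blending: RON_blend = sum(vi * RONi)
Contribution 1: 0.61 * 95.4 = 58.194
Contribution 2: 0.39 * 77.6 = 30.264
RON_blend = 58.194 + 30.264 = 88.458

88.458


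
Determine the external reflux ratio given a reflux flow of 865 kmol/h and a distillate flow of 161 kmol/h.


Reflux ratio definition: R = L / D (liquid returned / distillate withdrawn)
L = 865 kmol/h, D = 161 kmol/h
R = 865 / 161 = 5.373

5.373


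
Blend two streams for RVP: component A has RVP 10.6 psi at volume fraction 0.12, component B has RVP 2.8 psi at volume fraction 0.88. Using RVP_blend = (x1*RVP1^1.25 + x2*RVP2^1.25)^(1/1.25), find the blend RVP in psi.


Chevron index: RVP_blend = (sum xi*RVPi^1.25)^(1/1.25)
RVP^1.25 terms: 0.12 * 10.6^1.25 + 0.88 * 2.8^1.25 = 5.48252
RVP_blend = 5.48252^(1/1.25) = 3.901

3.901 psi


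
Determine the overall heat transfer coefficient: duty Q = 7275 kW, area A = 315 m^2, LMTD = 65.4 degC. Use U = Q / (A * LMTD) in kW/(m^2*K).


From Q = U*A*LMTD, U = Q / (A * LMTD)
U = 7275 / (315 * 65.4) = 7275 / 20601 = 0.3531

0.3531 kW/(m^2*K)


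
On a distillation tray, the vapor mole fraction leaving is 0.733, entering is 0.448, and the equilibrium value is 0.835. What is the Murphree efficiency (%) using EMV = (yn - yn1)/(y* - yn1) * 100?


Murphree vapor efficiency: EMV = (y_n - y_(n-1)) / (y*_n - y_(n-1)) * 100
EMV = (0.733 - 0.448) / (0.835 - 0.448) * 100 = 0.285 / 0.387 * 100 = 73.64

73.64 %


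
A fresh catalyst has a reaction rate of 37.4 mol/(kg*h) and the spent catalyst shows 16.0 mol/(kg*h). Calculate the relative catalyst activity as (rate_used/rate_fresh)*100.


Activity (%) = (rate_used / rate_fresh) * 100
rate_used = 16.0, rate_fresh = 37.4
= (16.0 / 37.4) * 100
= 0.4278 * 100 = 42.78

42.78 %


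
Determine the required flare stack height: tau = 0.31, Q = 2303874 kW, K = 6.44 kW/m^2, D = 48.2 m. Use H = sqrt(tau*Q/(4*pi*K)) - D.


tau*Q/(4*pi*K) = 0.31 * 2303874 / (4 * pi * 6.44) = 8825.2
sqrt(8825.2) = 93.9425
H = 93.9425 - 48.2 = 45.74

45.74 m


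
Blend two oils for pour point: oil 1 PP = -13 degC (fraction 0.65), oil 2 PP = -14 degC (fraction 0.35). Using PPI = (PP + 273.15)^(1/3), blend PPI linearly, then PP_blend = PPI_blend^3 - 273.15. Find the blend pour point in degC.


PPI_1 = (-13 + 273.15)^(1/3) = 6.383731
PPI_2 = (-14 + 273.15)^(1/3) = 6.375541
PPI_blend = 0.65 * 6.383731 + 0.35 * 6.375541 = 6.380864
PP_blend = 6.380864^3 - 273.15 = 259.7996 - 273.15 = -13.35

-13.35 degC


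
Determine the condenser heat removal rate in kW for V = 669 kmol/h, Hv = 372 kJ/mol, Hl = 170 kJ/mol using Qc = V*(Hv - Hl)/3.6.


Qc = 669 * (372 - 170) / 3.6 = 669 * 202 / 3.6 = 37540

37540 kW


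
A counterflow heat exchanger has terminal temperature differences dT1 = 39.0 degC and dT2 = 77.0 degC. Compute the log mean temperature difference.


LMTD = (dT1 - dT2) / ln(dT1/dT2)
= (39.0 - 77.0) / ln(39.0 / 77.0) = -38 / -0.680244 = 55.86

55.86 degC


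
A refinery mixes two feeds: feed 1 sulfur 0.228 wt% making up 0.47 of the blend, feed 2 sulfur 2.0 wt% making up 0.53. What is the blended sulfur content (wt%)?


Linear sulfur blending: S_blend = x1*S1 + x2*S2
Contribution 1: 0.47 * 0.228 = 0.10716 wt%
Contribution 2: 0.53 * 2.0 = 1.06 wt%
S_blend = 0.10716 + 1.06 = 1.16716

1.16716 wt%


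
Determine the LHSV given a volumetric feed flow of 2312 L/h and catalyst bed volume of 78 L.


LHSV = volumetric feed rate / catalyst volume
= 2312 L/h / 78 L
= 29.64 h^-1

29.64 h^-1


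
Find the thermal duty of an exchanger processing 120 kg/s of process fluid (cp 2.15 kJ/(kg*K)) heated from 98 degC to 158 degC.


Q = m_dot * cp * delta_T
delta_T = 158 - 98 = 60 K
Q = 120 * 2.15 * 60
= 258 * 60
= 15480 kW

15480 kW


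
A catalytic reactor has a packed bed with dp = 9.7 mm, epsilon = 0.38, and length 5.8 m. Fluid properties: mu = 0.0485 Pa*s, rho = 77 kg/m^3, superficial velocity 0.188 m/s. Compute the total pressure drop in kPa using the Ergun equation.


dp = 9.7 mm = 0.0097 m
Viscous term = 150*0.0485*0.188*(1-0.38)^2 / (0.0097^2*0.38^3) = 101831
Inertial term = 1.75*77*0.188^2*(1-0.38) / (0.0097*0.38^3) = 5547.71
dP/L = 101831 + 5547.71 = 107379 Pa/m
dP = 107379 * 5.8 / 1000 = 622.8 kPa

622.8 kPa


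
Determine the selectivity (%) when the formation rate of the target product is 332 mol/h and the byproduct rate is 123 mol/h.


Selectivity = desired / (desired + undesired) * 100
Total products = 332 + 123 = 455 mol/h
S = 332 / 455 * 100
= 0.7297 * 100
= 72.97 %

72.97 %


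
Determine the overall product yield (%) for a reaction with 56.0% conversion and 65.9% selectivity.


Overall yield = conversion (%) * selectivity (%) / 100
Conversion = 56.0%, Selectivity = 65.9%
Y = 56.0 * 65.9 / 100
= 36.904 %

36.904 %


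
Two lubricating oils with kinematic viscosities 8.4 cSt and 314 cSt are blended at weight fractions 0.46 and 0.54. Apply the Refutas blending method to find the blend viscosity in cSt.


Refutas method: VBN_i = 14.534*ln(ln(visc_i + 0.8)) + 10.975, blended linearly by mass fraction; since VBN is linear in VBI_i = ln(ln(visc_i + 0.8)) and the fractions sum to 1, blend VBI directly: visc = exp(exp(VBI_blend)) - 0.8
VBI_1 = ln(ln(8.4 + 0.8)) = 0.797148
VBI_2 = ln(ln(314 + 0.8)) = 1.74954
VBI_blend = 0.46 * 0.797148 + 0.54 * 1.74954 = 1.31144
visc_blend = exp(exp(1.31144)) - 0.8 = 40.12

40.12 cSt


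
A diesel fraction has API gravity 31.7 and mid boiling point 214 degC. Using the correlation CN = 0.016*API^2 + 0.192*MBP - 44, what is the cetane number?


CN = 0.016 * 31.7^2 + 0.192 * 214 - 44
CN = 16.07824 + 41.088 - 44 = 13.16624

13.16624


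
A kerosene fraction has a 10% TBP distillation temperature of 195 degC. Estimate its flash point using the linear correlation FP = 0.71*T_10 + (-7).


FP = 0.71 * 195 + (-7) = 131.45

131.45 degC


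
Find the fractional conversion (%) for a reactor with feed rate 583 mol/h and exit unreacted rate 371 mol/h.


X = (F_in - F_out) / F_in * 100
Moles reacted = 583 - 371 = 212
X = 212 / 583 * 100
= 0.3636 * 100
= 36.36 %

36.36 %


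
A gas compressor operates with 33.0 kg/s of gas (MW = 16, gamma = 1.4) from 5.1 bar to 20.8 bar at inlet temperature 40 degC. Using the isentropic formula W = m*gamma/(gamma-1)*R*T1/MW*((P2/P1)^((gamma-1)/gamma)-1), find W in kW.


Isentropic work: W = m*(gamma/(gamma-1))*(R*T1/MW)*((P2/P1)^((gamma-1)/gamma) - 1)
T1 = 40 + 273.15 = 313.15 K
Pressure ratio = 20.8 / 5.1 = 4.07843
Exponent = (1.4 - 1)/1.4 = 0.285714
(P2/P1)^exp - 1 = 4.07843^0.285714 - 1 = 0.494261
W = 33.0 * 1.4 / 0.4 * 8.314 * 313.15 / 16 * 0.494261 = 9289

9289 kW


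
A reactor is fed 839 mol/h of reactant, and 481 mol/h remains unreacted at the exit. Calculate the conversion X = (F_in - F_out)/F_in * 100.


X = (F_in - F_out) / F_in * 100
Moles reacted = 839 - 481 = 358
X = 358 / 839 * 100
= 0.4267 * 100
= 42.67 %

42.67 %


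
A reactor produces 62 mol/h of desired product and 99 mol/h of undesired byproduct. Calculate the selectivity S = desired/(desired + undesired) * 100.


Selectivity = desired / (desired + undesired) * 100
Total products = 62 + 99 = 161 mol/h
S = 62 / 161 * 100
= 0.3851 * 100
= 38.51 %

38.51 %


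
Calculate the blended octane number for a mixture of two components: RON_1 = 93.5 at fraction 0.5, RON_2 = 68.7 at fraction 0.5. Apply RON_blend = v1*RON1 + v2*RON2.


Linear blending: RON_blend = sum(vi * RONi)
Contribution 1: 0.5 * 93.5 = 46.75
Contribution 2: 0.5 * 68.7 = 34.35
RON_blend = 46.75 + 34.35 = 81.1

81.1


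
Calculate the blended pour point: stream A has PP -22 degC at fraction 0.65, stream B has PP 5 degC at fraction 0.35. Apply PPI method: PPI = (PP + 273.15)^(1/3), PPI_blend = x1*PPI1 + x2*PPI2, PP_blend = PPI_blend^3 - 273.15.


PPI_1 = (-22 + 273.15)^(1/3) = 6.30925
PPI_2 = (5 + 273.15)^(1/3) = 6.527693
PPI_blend = 0.65 * 6.30925 + 0.35 * 6.527693 = 6.385705
PP_blend = 6.385705^3 - 273.15 = 260.3914 - 273.15 = -12.76

-12.76 degC


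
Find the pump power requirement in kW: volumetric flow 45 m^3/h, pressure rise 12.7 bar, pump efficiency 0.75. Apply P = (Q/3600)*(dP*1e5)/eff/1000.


Q = 45 / 3600 = 0.0125 m^3/s
P = 0.0125 * (12.7 * 1e5) / 0.75 / 1000 = 21.17

21.17 kW


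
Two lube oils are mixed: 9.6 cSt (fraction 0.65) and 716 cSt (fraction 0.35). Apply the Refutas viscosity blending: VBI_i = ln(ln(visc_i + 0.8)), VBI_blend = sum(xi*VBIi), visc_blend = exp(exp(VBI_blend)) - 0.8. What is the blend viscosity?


Refutas method: VBN_i = 14.534*ln(ln(visc_i + 0.8)) + 10.975, blended linearly by mass fraction; since VBN is linear in VBI_i = ln(ln(visc_i + 0.8)) and the fractions sum to 1, blend VBI directly: visc = exp(exp(VBI_blend)) - 0.8
VBI_1 = ln(ln(9.6 + 0.8)) = 0.850922
VBI_2 = ln(ln(716 + 0.8)) = 1.88324
VBI_blend = 0.65 * 0.850922 + 0.35 * 1.88324 = 1.21223
visc_blend = exp(exp(1.21223)) - 0.8 = 28.02

28.02 cSt


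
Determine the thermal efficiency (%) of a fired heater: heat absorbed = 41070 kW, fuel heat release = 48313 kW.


Furnace efficiency = Q_absorbed / Q_fuel * 100
= 41070 / 48313 * 100 = 85.01

85.01 %


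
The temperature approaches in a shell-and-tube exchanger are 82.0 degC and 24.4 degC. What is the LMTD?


LMTD = (dT1 - dT2) / ln(dT1/dT2)
= (82.0 - 24.4) / ln(82.0 / 24.4) = 57.6 / 1.21214 = 47.52

47.52 degC


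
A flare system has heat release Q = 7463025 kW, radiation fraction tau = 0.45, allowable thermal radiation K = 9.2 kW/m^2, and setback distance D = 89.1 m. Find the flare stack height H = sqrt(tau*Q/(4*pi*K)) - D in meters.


tau*Q/(4*pi*K) = 0.45 * 7463025 / (4 * pi * 9.2) = 29048.9
sqrt(29048.9) = 170.437
H = 170.437 - 89.1 = 81.34

81.34 m


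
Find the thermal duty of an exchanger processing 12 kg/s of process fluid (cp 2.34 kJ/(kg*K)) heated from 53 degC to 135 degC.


Q = m_dot * cp * delta_T
delta_T = 135 - 53 = 82 K
Q = 12 * 2.34 * 82
= 28.08 * 82
= 2302.56 kW

2302.56 kW


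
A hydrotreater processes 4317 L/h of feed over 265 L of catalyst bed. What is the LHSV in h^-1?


LHSV = volumetric feed rate / catalyst volume
= 4317 L/h / 265 L
= 16.29 h^-1

16.29 h^-1


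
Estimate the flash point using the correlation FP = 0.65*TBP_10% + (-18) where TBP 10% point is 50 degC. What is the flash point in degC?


FP = 0.65 * 50 + (-18) = 14.5

14.5 degC


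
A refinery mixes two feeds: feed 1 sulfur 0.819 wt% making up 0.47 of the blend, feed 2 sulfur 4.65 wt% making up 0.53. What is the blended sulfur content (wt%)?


Linear sulfur blending: S_blend = x1*S1 + x2*S2
Contribution 1: 0.47 * 0.819 = 0.38493 wt%
Contribution 2: 0.53 * 4.65 = 2.4645 wt%
S_blend = 0.38493 + 2.4645 = 2.84943

2.84943 wt%


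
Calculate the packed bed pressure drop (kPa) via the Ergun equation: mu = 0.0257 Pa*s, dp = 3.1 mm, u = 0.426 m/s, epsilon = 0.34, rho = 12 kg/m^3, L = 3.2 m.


dp = 3.1 mm = 0.0031 m
Viscous term = 150*0.0257*0.426*(1-0.34)^2 / (0.0031^2*0.34^3) = 1893920
Inertial term = 1.75*12*0.426^2*(1-0.34) / (0.0031*0.34^3) = 20643.5
dP/L = 1893920 + 20643.5 = 1914560 Pa/m
dP = 1914560 * 3.2 / 1000 = 6127 kPa

6127 kPa


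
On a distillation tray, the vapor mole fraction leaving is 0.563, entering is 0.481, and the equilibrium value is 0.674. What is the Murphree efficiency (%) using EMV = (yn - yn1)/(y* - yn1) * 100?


Murphree vapor efficiency: EMV = (y_n - y_(n-1)) / (y*_n - y_(n-1)) * 100
EMV = (0.563 - 0.481) / (0.674 - 0.481) * 100 = 0.082 / 0.193 * 100 = 42.49

42.49 %


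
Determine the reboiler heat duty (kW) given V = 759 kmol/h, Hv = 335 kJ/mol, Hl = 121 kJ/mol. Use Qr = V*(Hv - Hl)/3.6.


Qr = 759 * (335 - 121) / 3.6 = 759 * 214 / 3.6 = 45120

45120 kW


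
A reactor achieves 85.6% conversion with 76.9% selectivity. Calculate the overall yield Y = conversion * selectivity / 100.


Overall yield = conversion (%) * selectivity (%) / 100
Conversion = 85.6%, Selectivity = 76.9%
Y = 85.6 * 76.9 / 100
= 65.8264 %

65.8264 %


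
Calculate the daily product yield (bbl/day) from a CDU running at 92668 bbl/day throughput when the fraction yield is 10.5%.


Crude throughput = 92668 bbl/day
Fraction yield = 10.5%
yield = throughput * fraction / 100
yield = 92668 * 10.5 / 100 = 9730.14

9730.14 bbl/day


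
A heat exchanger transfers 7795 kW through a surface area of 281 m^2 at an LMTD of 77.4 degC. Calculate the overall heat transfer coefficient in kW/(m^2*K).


From Q = U*A*LMTD, U = Q / (A * LMTD)
U = 7795 / (281 * 77.4) = 7795 / 21749.4 = 0.3584

0.3584 kW/(m^2*K)


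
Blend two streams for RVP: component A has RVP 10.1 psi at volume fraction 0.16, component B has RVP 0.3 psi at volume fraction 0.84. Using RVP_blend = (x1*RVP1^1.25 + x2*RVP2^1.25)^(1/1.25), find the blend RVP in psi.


Chevron index: RVP_blend = (sum xi*RVPi^1.25)^(1/1.25)
RVP^1.25 terms: 0.16 * 10.1^1.25 + 0.84 * 0.3^1.25 = 3.06736
RVP_blend = 3.06736^(1/1.25) = 2.451

2.451 psi


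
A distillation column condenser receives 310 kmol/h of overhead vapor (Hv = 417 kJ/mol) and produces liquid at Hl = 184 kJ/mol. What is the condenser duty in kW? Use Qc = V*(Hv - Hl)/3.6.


Qc = 310 * (417 - 184) / 3.6 = 310 * 233 / 3.6 = 20060

20060 kW


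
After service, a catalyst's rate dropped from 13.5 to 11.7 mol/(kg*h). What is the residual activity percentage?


Activity (%) = (rate_used / rate_fresh) * 100
rate_used = 11.7, rate_fresh = 13.5
= (11.7 / 13.5) * 100
= 0.8667 * 100 = 86.67

86.67 %


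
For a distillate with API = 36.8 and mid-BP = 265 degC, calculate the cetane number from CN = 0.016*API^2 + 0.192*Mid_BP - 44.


CN = 0.016 * 36.8^2 + 0.192 * 265 - 44
CN = 21.66784 + 50.88 - 44 = 28.54784

28.54784


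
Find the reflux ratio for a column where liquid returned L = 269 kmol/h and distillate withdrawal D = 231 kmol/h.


Reflux ratio definition: R = L / D (liquid returned / distillate withdrawn)
L = 269 kmol/h, D = 231 kmol/h
R = 269 / 231 = 1.165

1.165


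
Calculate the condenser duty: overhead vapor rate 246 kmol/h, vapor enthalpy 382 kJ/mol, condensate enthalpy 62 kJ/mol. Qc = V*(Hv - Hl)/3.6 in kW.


Qc = 246 * (382 - 62) / 3.6 = 246 * 320 / 3.6 = 21870

21870 kW


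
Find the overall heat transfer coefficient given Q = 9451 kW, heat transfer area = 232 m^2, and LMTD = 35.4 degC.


From Q = U*A*LMTD, U = Q / (A * LMTD)
U = 9451 / (232 * 35.4) = 9451 / 8212.8 = 1.151

1.151 kW/(m^2*K)


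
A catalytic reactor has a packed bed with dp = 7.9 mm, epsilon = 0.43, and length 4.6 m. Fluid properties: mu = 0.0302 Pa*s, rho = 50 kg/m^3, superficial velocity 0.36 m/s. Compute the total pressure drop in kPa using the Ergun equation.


dp = 7.9 mm = 0.0079 m
Viscous term = 150*0.0302*0.36*(1-0.43)^2 / (0.0079^2*0.43^3) = 106780
Inertial term = 1.75*50*0.36^2*(1-0.43) / (0.0079*0.43^3) = 10290.9
dP/L = 106780 + 10290.9 = 117071 Pa/m
dP = 117071 * 4.6 / 1000 = 538.5 kPa

538.5 kPa


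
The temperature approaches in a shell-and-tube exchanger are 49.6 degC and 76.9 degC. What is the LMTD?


LMTD = (dT1 - dT2) / ln(dT1/dT2)
= (49.6 - 76.9) / ln(49.6 / 76.9) = -27.3 / -0.438515 = 62.26

62.26 degC


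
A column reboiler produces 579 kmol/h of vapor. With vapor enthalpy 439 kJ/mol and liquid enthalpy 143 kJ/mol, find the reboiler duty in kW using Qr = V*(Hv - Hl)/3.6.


Qr = 579 * (439 - 143) / 3.6 = 579 * 296 / 3.6 = 47610

47610 kW


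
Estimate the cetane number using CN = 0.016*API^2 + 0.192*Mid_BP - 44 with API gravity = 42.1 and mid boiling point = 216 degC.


CN = 0.016 * 42.1^2 + 0.192 * 216 - 44
CN = 28.35856 + 41.472 - 44 = 25.83056

25.83056


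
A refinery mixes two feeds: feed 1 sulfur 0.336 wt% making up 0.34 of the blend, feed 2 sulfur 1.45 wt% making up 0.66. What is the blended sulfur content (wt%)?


Linear sulfur blending: S_blend = x1*S1 + x2*S2
Contribution 1: 0.34 * 0.336 = 0.11424 wt%
Contribution 2: 0.66 * 1.45 = 0.957 wt%
S_blend = 0.11424 + 0.957 = 1.07124

1.07124 wt%


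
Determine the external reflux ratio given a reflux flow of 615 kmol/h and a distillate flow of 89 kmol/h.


Reflux ratio definition: R = L / D (liquid returned / distillate withdrawn)
L = 615 kmol/h, D = 89 kmol/h
R = 615 / 89 = 6.910

6.910


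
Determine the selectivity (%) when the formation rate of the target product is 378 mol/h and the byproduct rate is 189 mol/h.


Selectivity = desired / (desired + undesired) * 100
Total products = 378 + 189 = 567 mol/h
S = 378 / 567 * 100
= 0.6667 * 100
= 66.67 %

66.67 %


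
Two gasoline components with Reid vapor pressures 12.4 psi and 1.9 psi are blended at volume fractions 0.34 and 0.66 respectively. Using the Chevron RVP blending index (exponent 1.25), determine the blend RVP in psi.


Chevron index: RVP_blend = (sum xi*RVPi^1.25)^(1/1.25)
RVP^1.25 terms: 0.34 * 12.4^1.25 + 0.66 * 1.9^1.25 = 9.38371
RVP_blend = 9.38371^(1/1.25) = 5.997

5.997 psi


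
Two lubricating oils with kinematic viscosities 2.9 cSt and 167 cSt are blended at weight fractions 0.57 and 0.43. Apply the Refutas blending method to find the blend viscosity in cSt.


Refutas method: VBN_i = 14.534*ln(ln(visc_i + 0.8)) + 10.975, blended linearly by mass fraction; since VBN is linear in VBI_i = ln(ln(visc_i + 0.8)) and the fractions sum to 1, blend VBI directly: visc = exp(exp(VBI_blend)) - 0.8
VBI_1 = ln(ln(2.9 + 0.8)) = 0.268754
VBI_2 = ln(ln(167 + 0.8)) = 1.6337
VBI_blend = 0.57 * 0.268754 + 0.43 * 1.6337 = 0.855681
visc_blend = exp(exp(0.855681)) - 0.8 = 9.717

9.717 cSt


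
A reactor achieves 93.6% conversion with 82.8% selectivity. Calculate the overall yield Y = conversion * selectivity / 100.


Overall yield = conversion (%) * selectivity (%) / 100
Conversion = 93.6%, Selectivity = 82.8%
Y = 93.6 * 82.8 / 100
= 77.5008 %

77.5008 %


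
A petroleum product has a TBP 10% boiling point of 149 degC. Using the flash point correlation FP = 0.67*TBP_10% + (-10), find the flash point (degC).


FP = 0.67 * 149 + (-10) = 89.83

89.83 degC


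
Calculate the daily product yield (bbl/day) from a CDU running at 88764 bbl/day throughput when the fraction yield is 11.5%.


Crude throughput = 88764 bbl/day
Fraction yield = 11.5%
yield = throughput * fraction / 100
yield = 88764 * 11.5 / 100 = 10207.86

10207.86 bbl/day


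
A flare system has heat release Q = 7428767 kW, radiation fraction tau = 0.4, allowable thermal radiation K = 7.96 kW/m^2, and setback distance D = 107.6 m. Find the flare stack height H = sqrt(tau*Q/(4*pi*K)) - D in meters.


tau*Q/(4*pi*K) = 0.4 * 7428767 / (4 * pi * 7.96) = 29706.7
sqrt(29706.7) = 172.356
H = 172.356 - 107.6 = 64.76

64.76 m


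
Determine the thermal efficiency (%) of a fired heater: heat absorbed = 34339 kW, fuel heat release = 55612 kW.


Furnace efficiency = Q_absorbed / Q_fuel * 100
= 34339 / 55612 * 100 = 61.75

61.75 %


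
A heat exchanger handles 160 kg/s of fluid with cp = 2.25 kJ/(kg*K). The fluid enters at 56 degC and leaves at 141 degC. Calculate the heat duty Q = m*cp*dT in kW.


Q = m_dot * cp * delta_T
delta_T = 141 - 56 = 85 K
Q = 160 * 2.25 * 85
= 360 * 85
= 30600 kW

30600 kW


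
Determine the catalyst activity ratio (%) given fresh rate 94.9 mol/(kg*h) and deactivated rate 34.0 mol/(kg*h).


Activity (%) = (rate_used / rate_fresh) * 100
rate_used = 34.0, rate_fresh = 94.9
= (34.0 / 94.9) * 100
= 0.3583 * 100 = 35.83

35.83 %


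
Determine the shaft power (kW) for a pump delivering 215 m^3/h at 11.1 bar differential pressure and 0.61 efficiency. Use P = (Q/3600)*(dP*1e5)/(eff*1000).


Q = 215 / 3600 = 0.0597222 m^3/s
P = 0.0597222 * (11.1 * 1e5) / 0.61 / 1000 = 108.7

108.7 kW


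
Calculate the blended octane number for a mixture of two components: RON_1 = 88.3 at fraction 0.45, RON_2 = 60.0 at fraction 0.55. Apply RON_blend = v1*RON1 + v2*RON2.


Linear blending: RON_blend = sum(vi * RONi)
Contribution 1: 0.45 * 88.3 = 39.735
Contribution 2: 0.55 * 60.0 = 33
RON_blend = 39.735 + 33 = 72.735

72.735


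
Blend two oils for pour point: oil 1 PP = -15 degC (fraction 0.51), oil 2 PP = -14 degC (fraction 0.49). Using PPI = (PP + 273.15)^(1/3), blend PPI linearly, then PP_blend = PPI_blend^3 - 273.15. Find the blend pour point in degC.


PPI_1 = (-15 + 273.15)^(1/3) = 6.36733
PPI_2 = (-14 + 273.15)^(1/3) = 6.375541
PPI_blend = 0.51 * 6.36733 + 0.49 * 6.375541 = 6.371353
PP_blend = 6.371353^3 - 273.15 = 258.6396 - 273.15 = -14.51

-14.51 degC


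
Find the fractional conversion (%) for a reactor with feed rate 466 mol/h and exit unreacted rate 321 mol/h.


X = (F_in - F_out) / F_in * 100
Moles reacted = 466 - 321 = 145
X = 145 / 466 * 100
= 0.3112 * 100
= 31.12 %

31.12 %


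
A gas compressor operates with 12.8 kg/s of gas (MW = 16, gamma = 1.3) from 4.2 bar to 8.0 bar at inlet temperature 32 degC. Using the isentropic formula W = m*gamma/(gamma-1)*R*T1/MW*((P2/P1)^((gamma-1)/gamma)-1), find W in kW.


Isentropic work: W = m*(gamma/(gamma-1))*(R*T1/MW)*((P2/P1)^((gamma-1)/gamma) - 1)
T1 = 32 + 273.15 = 305.15 K
Pressure ratio = 8.0 / 4.2 = 1.90476
Exponent = (1.3 - 1)/1.3 = 0.230769
(P2/P1)^exp - 1 = 1.90476^0.230769 - 1 = 0.160322
W = 12.8 * 1.3 / 0.3 * 8.314 * 305.15 / 16 * 0.160322 = 1410

1410 kW


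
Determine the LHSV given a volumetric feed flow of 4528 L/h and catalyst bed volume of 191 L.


LHSV = volumetric feed rate / catalyst volume
= 4528 L/h / 191 L
= 23.71 h^-1

23.71 h^-1


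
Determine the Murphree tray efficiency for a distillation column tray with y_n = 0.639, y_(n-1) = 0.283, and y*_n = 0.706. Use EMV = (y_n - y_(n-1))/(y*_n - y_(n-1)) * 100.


Murphree vapor efficiency: EMV = (y_n - y_(n-1)) / (y*_n - y_(n-1)) * 100
EMV = (0.639 - 0.283) / (0.706 - 0.283) * 100 = 0.356 / 0.423 * 100 = 84.16

84.16 %


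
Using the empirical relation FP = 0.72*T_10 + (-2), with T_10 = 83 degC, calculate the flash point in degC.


FP = 0.72 * 83 + (-2) = 57.76

57.76 degC


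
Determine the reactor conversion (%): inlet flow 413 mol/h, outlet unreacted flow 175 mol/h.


X = (F_in - F_out) / F_in * 100
Moles reacted = 413 - 175 = 238
X = 238 / 413 * 100
= 0.5763 * 100
= 57.63 %

57.63 %


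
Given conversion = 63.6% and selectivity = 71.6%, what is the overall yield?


Overall yield = conversion (%) * selectivity (%) / 100
Conversion = 63.6%, Selectivity = 71.6%
Y = 63.6 * 71.6 / 100
= 45.5376 %

45.5376 %


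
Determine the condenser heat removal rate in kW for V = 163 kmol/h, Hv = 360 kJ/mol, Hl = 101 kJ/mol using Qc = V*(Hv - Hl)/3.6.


Qc = 163 * (360 - 101) / 3.6 = 163 * 259 / 3.6 = 11730

11730 kW


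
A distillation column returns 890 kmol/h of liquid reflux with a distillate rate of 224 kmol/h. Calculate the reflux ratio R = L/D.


Reflux ratio definition: R = L / D (liquid returned / distillate withdrawn)
L = 890 kmol/h, D = 224 kmol/h
R = 890 / 224 = 3.973

3.973


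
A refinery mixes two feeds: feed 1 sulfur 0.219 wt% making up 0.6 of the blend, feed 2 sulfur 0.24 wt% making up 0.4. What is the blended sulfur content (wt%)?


Linear sulfur blending: S_blend = x1*S1 + x2*S2
Contribution 1: 0.6 * 0.219 = 0.1314 wt%
Contribution 2: 0.4 * 0.24 = 0.096 wt%
S_blend = 0.1314 + 0.096 = 0.2274

0.2274 wt%


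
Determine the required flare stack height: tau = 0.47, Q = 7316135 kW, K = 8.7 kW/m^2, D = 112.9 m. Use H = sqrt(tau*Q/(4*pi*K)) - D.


tau*Q/(4*pi*K) = 0.47 * 7316135 / (4 * pi * 8.7) = 31452.2
sqrt(31452.2) = 177.348
H = 177.348 - 112.9 = 64.45

64.45 m


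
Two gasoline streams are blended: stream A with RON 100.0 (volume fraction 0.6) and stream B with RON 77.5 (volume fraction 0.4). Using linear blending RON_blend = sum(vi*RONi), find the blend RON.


Linear blending: RON_blend = sum(vi * RONi)
Contribution 1: 0.6 * 100.0 = 60
Contribution 2: 0.4 * 77.5 = 31
RON_blend = 60 + 31 = 91

91


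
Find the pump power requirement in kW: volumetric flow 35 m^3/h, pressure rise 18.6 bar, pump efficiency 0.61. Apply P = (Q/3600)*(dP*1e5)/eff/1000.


Q = 35 / 3600 = 0.00972222 m^3/s
P = 0.00972222 * (18.6 * 1e5) / 0.61 / 1000 = 29.64

29.64 kW


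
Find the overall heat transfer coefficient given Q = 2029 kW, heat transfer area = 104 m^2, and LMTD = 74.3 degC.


From Q = U*A*LMTD, U = Q / (A * LMTD)
U = 2029 / (104 * 74.3) = 2029 / 7727.2 = 0.2626

0.2626 kW/(m^2*K)


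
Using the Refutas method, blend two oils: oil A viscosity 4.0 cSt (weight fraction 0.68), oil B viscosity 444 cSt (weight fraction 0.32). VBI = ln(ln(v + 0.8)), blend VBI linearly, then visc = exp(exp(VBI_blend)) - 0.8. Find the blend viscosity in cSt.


Refutas method: VBN_i = 14.534*ln(ln(visc_i + 0.8)) + 10.975, blended linearly by mass fraction; since VBN is linear in VBI_i = ln(ln(visc_i + 0.8)) and the fractions sum to 1, blend VBI directly: visc = exp(exp(VBI_blend)) - 0.8
VBI_1 = ln(ln(4.0 + 0.8)) = 0.450194
VBI_2 = ln(ln(444 + 0.8)) = 1.8079
VBI_blend = 0.68 * 0.450194 + 0.32 * 1.8079 = 0.88466
visc_blend = exp(exp(0.88466)) - 0.8 = 10.47

10.47 cSt


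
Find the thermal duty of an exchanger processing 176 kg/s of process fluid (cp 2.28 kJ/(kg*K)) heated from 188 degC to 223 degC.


Q = m_dot * cp * delta_T
delta_T = 223 - 188 = 35 K
Q = 176 * 2.28 * 35
= 401.28 * 35
= 14044.8 kW

14044.8 kW


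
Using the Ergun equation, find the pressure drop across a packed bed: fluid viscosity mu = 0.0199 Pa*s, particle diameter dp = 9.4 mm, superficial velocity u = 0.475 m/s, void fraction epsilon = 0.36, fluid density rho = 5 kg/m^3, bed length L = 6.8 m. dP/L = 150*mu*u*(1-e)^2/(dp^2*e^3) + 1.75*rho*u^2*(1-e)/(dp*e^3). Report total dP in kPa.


dp = 9.4 mm = 0.0094 m
Viscous term = 150*0.0199*0.475*(1-0.36)^2 / (0.0094^2*0.36^3) = 140875
Inertial term = 1.75*5*0.475^2*(1-0.36) / (0.0094*0.36^3) = 2880.98
dP/L = 140875 + 2880.98 = 143756 Pa/m
dP = 143756 * 6.8 / 1000 = 977.5 kPa

977.5 kPa


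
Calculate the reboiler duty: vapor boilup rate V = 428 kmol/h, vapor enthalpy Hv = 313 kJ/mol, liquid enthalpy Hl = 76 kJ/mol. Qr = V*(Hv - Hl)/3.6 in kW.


Qr = 428 * (313 - 76) / 3.6 = 428 * 237 / 3.6 = 28180

28180 kW


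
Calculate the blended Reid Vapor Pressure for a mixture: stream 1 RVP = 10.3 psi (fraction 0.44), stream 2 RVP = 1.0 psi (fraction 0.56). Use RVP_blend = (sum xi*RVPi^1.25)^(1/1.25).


Chevron index: RVP_blend = (sum xi*RVPi^1.25)^(1/1.25)
RVP^1.25 terms: 0.44 * 10.3^1.25 + 0.56 * 1.0^1.25 = 8.67894
RVP_blend = 8.67894^(1/1.25) = 5.633

5.633 psi


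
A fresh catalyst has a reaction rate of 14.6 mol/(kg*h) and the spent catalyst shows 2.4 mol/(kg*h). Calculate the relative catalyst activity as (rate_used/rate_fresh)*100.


Activity (%) = (rate_used / rate_fresh) * 100
rate_used = 2.4, rate_fresh = 14.6
= (2.4 / 14.6) * 100
= 0.1644 * 100 = 16.44

16.44 %


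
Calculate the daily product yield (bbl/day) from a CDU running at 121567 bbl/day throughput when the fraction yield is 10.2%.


Crude throughput = 121567 bbl/day
Fraction yield = 10.2%
yield = throughput * fraction / 100
yield = 121567 * 10.2 / 100 = 12399.834

12399.834 bbl/day


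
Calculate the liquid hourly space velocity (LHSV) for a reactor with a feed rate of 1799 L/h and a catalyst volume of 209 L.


LHSV = volumetric feed rate / catalyst volume
= 1799 L/h / 209 L
= 8.608 h^-1

8.608 h^-1


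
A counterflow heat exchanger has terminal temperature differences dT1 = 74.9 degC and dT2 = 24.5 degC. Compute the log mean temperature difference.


LMTD = (dT1 - dT2) / ln(dT1/dT2)
= (74.9 - 24.5) / ln(74.9 / 24.5) = 50.4 / 1.11748 = 45.10

45.10 degC


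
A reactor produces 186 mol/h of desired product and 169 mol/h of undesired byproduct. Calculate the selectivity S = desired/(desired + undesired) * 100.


Selectivity = desired / (desired + undesired) * 100
Total products = 186 + 169 = 355 mol/h
S = 186 / 355 * 100
= 0.5239 * 100
= 52.39 %

52.39 %


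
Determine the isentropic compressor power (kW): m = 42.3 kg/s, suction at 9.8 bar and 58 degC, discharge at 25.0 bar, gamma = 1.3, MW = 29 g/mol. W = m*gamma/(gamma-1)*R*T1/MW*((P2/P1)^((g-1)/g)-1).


Isentropic work: W = m*(gamma/(gamma-1))*(R*T1/MW)*((P2/P1)^((gamma-1)/gamma) - 1)
T1 = 58 + 273.15 = 331.15 K
Pressure ratio = 25.0 / 9.8 = 2.55102
Exponent = (1.3 - 1)/1.3 = 0.230769
(P2/P1)^exp - 1 = 2.55102^0.230769 - 1 = 0.241243
W = 42.3 * 1.3 / 0.3 * 8.314 * 331.15 / 29 * 0.241243 = 4198

4198 kW


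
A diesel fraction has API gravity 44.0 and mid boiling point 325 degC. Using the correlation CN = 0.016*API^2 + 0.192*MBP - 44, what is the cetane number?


CN = 0.016 * 44.0^2 + 0.192 * 325 - 44
CN = 30.976 + 62.4 - 44 = 49.376

49.376


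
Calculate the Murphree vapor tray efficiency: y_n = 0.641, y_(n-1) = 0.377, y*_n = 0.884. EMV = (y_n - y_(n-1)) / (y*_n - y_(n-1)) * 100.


Murphree vapor efficiency: EMV = (y_n - y_(n-1)) / (y*_n - y_(n-1)) * 100
EMV = (0.641 - 0.377) / (0.884 - 0.377) * 100 = 0.264 / 0.507 * 100 = 52.07

52.07 %


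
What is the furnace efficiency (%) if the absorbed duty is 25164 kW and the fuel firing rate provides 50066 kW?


Furnace efficiency = Q_absorbed / Q_fuel * 100
= 25164 / 50066 * 100 = 50.26

50.26 %


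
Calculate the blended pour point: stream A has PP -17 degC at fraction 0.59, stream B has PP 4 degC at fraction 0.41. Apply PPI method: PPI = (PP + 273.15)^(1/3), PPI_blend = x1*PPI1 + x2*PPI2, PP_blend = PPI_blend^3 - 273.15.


PPI_1 = (-17 + 273.15)^(1/3) = 6.350844
PPI_2 = (4 + 273.15)^(1/3) = 6.51986
PPI_blend = 0.59 * 6.350844 + 0.41 * 6.51986 = 6.420141
PP_blend = 6.420141^3 - 273.15 = 264.6267 - 273.15 = -8.52

-8.52 degC


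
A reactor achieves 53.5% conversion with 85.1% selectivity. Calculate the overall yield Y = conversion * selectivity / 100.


Overall yield = conversion (%) * selectivity (%) / 100
Conversion = 53.5%, Selectivity = 85.1%
Y = 53.5 * 85.1 / 100
= 45.5285 %

45.5285 %


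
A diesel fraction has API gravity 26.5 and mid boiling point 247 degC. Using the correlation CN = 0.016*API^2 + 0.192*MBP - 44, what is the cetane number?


CN = 0.016 * 26.5^2 + 0.192 * 247 - 44
CN = 11.236 + 47.424 - 44 = 14.66

14.66


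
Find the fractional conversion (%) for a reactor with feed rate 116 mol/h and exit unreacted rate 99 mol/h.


X = (F_in - F_out) / F_in * 100
Moles reacted = 116 - 99 = 17
X = 17 / 116 * 100
= 0.1466 * 100
= 14.66 %

14.66 %


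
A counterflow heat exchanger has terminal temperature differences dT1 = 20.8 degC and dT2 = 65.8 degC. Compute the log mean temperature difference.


LMTD = (dT1 - dT2) / ln(dT1/dT2)
= (20.8 - 65.8) / ln(20.8 / 65.8) = -45 / -1.15167 = 39.07

39.07 degC


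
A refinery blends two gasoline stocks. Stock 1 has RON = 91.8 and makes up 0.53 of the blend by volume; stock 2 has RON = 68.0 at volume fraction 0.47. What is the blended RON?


Linear blending: RON_blend = sum(vi * RONi)
Contribution 1: 0.53 * 91.8 = 48.654
Contribution 2: 0.47 * 68.0 = 31.96
RON_blend = 48.654 + 31.96 = 80.614

80.614


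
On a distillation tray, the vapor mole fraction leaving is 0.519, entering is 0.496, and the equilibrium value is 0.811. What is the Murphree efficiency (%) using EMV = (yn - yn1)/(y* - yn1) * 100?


Murphree vapor efficiency: EMV = (y_n - y_(n-1)) / (y*_n - y_(n-1)) * 100
EMV = (0.519 - 0.496) / (0.811 - 0.496) * 100 = 0.023 / 0.315 * 100 = 7.302

7.302 %


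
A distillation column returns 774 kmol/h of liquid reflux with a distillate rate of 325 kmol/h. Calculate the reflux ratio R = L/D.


Reflux ratio definition: R = L / D (liquid returned / distillate withdrawn)
L = 774 kmol/h, D = 325 kmol/h
R = 774 / 325 = 2.382

2.382


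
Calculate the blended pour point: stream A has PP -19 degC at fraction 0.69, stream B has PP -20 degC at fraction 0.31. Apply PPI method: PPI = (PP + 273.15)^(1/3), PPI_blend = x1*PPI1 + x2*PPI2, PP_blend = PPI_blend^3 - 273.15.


PPI_1 = (-19 + 273.15)^(1/3) = 6.334272
PPI_2 = (-20 + 273.15)^(1/3) = 6.325953
PPI_blend = 0.69 * 6.334272 + 0.31 * 6.325953 = 6.331693
PP_blend = 6.331693^3 - 273.15 = 253.8397 - 273.15 = -19.31

-19.31 degC
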